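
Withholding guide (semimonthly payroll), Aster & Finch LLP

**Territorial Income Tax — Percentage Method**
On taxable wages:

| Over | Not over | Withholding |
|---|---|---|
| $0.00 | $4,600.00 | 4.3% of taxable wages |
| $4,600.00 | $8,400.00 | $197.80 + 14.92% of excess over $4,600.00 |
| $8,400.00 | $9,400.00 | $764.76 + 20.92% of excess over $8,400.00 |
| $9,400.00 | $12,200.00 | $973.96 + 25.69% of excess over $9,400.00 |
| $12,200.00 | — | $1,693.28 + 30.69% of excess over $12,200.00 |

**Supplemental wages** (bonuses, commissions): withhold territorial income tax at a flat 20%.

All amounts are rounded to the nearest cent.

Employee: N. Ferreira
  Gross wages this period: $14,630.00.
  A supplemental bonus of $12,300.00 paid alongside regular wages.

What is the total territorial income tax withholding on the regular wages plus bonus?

Territorial Income Tax: taxable = $14,630.00
  $1,693.28 + 30.69% × ($14,630.00 − $12,200.00) = $1,693.28 + 30.69% × $2,430.00 = $2,439.05
Supplemental (20% flat on bonus): 20% × $12,300.00 = $2,460.00
Total territorial income tax: $2,439.05 + $2,460.00 = $4,899.05

$4,899.05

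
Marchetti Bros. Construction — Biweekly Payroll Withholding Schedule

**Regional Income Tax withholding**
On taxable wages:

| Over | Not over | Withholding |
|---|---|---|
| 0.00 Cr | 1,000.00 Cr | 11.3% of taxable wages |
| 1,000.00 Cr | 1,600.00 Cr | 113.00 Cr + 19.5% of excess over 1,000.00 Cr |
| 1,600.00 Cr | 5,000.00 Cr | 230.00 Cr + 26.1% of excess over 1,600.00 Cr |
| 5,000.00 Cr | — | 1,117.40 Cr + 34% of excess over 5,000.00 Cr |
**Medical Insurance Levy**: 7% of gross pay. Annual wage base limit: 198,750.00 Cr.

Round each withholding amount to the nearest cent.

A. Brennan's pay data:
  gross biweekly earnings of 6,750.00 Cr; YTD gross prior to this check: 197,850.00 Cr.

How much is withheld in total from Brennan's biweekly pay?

1,775.40 Cr

Regional Income Tax: taxable = 6,750.00 Cr
  1,117.40 Cr + 34% × (6,750.00 Cr − 5,000.00 Cr) = 1,117.40 Cr + 34% × 1,750.00 Cr = 1,712.40 Cr
Medical Insurance Levy: cap 198,750.00 Cr − YTD 197,850.00 Cr = 900.00 Cr subject; 7% × 900.00 Cr = 63.00 Cr
Total: 1,712.40 Cr + 63.00 Cr = 1,775.40 Cr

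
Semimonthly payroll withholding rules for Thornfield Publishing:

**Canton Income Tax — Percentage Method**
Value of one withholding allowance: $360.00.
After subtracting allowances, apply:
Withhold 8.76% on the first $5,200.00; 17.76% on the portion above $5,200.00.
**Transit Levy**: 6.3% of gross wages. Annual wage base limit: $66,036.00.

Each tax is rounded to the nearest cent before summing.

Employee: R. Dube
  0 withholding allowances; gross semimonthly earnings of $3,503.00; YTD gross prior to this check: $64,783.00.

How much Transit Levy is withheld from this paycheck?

$78.94

Transit Levy: cap $66,036.00 − YTD $64,783.00 = $1,253.00 subject; 6.3% × $1,253.00 = $78.94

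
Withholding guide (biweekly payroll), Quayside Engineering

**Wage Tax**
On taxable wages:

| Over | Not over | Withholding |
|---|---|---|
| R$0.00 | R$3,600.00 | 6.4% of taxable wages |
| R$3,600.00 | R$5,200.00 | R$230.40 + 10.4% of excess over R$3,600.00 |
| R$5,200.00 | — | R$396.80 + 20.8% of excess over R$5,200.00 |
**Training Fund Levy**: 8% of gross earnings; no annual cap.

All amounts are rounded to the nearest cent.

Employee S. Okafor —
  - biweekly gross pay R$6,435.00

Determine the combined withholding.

Wage Tax: taxable = R$6,435.00
  R$396.80 + 20.8% × (R$6,435.00 − R$5,200.00) = R$396.80 + 20.8% × R$1,235.00 = R$653.68
Training Fund Levy: 8% × R$6,435.00 = R$514.80
Total: R$653.68 + R$514.80 = R$1,168.48

R$1,168.48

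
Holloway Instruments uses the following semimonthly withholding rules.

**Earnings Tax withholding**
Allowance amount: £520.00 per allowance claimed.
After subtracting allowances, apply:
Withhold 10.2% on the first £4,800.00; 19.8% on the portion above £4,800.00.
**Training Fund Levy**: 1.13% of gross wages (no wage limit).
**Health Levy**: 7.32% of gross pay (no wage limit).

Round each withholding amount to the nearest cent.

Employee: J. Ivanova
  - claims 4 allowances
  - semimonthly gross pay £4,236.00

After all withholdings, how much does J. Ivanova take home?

Earnings Tax: taxable = £4,236.00 − 4×£520.00 = £2,156.00
  10.2% × £2,156.00 = £219.91
Training Fund Levy: 1.13% × £4,236.00 = £47.87
Health Levy: 7.32% × £4,236.00 = £310.08
Total withheld: £219.91 + £47.87 + £310.08 = £577.86
Net pay: £4,236.00 − £577.86 = £3,658.14

£3,658.14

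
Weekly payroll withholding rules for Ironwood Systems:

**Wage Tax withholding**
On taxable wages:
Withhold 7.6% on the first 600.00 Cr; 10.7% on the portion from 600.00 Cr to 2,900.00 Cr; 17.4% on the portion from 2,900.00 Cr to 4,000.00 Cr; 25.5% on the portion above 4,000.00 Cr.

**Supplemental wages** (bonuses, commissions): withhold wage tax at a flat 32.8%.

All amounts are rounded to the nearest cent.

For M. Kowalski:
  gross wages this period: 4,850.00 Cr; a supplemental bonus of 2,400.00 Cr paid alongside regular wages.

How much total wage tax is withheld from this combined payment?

1,487.05 Cr

Wage Tax: taxable = 4,850.00 Cr
  483.10 Cr + 25.5% × (4,850.00 Cr − 4,000.00 Cr) = 483.10 Cr + 25.5% × 850.00 Cr = 699.85 Cr
Supplemental (32.8% flat on bonus): 32.8% × 2,400.00 Cr = 787.20 Cr
Total wage tax: 699.85 Cr + 787.20 Cr = 1,487.05 Cr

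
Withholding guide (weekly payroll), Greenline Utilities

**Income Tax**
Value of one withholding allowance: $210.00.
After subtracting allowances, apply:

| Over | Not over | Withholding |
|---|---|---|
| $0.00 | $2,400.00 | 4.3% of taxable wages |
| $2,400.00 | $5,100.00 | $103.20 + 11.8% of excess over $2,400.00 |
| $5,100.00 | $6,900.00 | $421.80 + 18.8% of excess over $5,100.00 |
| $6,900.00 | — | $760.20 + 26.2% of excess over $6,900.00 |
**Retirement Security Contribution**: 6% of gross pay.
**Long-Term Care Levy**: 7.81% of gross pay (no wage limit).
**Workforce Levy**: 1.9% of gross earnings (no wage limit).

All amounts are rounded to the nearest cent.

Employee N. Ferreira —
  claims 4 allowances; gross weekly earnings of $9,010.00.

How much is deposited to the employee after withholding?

$6,501.59

Income Tax: taxable = $9,010.00 − 4×$210.00 = $8,170.00
  $760.20 + 26.2% × ($8,170.00 − $6,900.00) = $760.20 + 26.2% × $1,270.00 = $1,092.94
Retirement Security Contribution: 6% × $9,010.00 = $540.60
Long-Term Care Levy: 7.81% × $9,010.00 = $703.68
Workforce Levy: 1.9% × $9,010.00 = $171.19
Total withheld: $1,092.94 + $540.60 + $703.68 + $171.19 = $2,508.41
Net pay: $9,010.00 − $2,508.41 = $6,501.59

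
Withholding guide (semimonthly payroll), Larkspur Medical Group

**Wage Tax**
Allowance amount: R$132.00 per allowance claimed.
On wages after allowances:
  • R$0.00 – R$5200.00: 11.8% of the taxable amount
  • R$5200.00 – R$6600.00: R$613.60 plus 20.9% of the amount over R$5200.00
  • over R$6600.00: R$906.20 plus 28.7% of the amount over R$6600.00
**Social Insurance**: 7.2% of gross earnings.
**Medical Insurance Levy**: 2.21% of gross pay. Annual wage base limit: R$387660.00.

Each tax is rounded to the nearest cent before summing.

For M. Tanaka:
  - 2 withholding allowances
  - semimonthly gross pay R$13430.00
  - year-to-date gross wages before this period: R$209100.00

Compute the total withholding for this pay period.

Wage Tax: taxable = R$13430.00 − 2×R$132.00 = R$13166.00
  R$906.20 + 28.7% × (R$13166.00 − R$6600.00) = R$906.20 + 28.7% × R$6566.00 = R$2790.64
Social Insurance: 7.2% × R$13430.00 = R$966.96
Medical Insurance Levy: 2.21% × R$13430.00 = R$296.80
Total: R$2790.64 + R$966.96 + R$296.80 = R$4054.40

R$4054.40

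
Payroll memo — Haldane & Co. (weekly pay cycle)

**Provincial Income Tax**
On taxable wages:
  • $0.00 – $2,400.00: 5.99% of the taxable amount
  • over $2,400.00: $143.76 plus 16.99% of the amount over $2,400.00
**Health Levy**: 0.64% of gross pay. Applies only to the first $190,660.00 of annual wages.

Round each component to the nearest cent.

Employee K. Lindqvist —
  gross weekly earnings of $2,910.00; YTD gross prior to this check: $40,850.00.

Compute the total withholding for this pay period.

$249.03

Provincial Income Tax: taxable = $2,910.00
  $143.76 + 16.99% × ($2,910.00 − $2,400.00) = $143.76 + 16.99% × $510.00 = $230.41
Health Levy: 0.64% × $2,910.00 = $18.62
Total: $230.41 + $18.62 = $249.03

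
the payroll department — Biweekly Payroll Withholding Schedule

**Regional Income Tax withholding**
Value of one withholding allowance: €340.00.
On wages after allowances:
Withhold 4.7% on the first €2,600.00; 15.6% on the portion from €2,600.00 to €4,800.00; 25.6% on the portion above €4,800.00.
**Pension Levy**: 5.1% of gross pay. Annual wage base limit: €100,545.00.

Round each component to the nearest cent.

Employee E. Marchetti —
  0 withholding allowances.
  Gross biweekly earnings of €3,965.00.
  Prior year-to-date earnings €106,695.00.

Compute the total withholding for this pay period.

Regional Income Tax: taxable = €3,965.00
  €122.20 + 15.6% × (€3,965.00 − €2,600.00) = €122.20 + 15.6% × €1,365.00 = €335.14
Pension Levy: YTD €106,695.00 ≥ cap €100,545.00 → €0.00
Total: €335.14 + €0.00 = €335.14

€335.14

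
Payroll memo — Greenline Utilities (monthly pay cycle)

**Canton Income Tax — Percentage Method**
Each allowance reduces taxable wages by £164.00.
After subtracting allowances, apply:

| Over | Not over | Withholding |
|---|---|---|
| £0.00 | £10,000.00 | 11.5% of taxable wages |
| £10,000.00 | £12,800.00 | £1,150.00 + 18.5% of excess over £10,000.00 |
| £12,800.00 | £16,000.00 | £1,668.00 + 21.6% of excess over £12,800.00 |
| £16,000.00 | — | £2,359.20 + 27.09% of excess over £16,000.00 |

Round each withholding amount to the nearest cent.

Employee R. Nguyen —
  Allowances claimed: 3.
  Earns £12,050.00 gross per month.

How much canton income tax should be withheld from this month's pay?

Canton Income Tax: taxable = £12,050.00 − 3×£164.00 = £11,558.00
  £1,150.00 + 18.5% × (£11,558.00 − £10,000.00) = £1,150.00 + 18.5% × £1,558.00 = £1,438.23

£1,438.23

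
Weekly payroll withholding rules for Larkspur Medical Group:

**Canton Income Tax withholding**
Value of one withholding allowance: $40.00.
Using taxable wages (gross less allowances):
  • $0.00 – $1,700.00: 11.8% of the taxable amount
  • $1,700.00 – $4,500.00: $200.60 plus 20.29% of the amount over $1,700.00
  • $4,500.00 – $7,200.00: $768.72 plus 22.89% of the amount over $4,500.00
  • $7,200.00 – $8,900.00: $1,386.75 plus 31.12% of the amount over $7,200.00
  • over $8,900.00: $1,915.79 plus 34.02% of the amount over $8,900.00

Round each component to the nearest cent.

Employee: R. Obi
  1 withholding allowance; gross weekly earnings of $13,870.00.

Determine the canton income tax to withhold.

$3,592.98

Canton Income Tax: taxable = $13,870.00 − 1×$40.00 = $13,830.00
  $1,915.79 + 34.02% × ($13,830.00 − $8,900.00) = $1,915.79 + 34.02% × $4,930.00 = $3,592.98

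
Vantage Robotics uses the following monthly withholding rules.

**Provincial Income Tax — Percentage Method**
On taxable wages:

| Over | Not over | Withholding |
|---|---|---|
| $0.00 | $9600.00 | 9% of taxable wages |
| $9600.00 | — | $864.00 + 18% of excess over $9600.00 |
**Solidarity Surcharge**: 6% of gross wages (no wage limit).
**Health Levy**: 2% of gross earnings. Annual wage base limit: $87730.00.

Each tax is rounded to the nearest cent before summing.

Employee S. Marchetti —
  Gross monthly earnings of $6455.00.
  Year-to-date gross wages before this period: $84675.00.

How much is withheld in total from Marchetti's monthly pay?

$1029.35

Provincial Income Tax: taxable = $6455.00
  9% × $6455.00 = $580.95
Solidarity Surcharge: 6% × $6455.00 = $387.30
Health Levy: cap $87730.00 − YTD $84675.00 = $3055.00 subject; 2% × $3055.00 = $61.10
Total: $580.95 + $387.30 + $61.10 = $1029.35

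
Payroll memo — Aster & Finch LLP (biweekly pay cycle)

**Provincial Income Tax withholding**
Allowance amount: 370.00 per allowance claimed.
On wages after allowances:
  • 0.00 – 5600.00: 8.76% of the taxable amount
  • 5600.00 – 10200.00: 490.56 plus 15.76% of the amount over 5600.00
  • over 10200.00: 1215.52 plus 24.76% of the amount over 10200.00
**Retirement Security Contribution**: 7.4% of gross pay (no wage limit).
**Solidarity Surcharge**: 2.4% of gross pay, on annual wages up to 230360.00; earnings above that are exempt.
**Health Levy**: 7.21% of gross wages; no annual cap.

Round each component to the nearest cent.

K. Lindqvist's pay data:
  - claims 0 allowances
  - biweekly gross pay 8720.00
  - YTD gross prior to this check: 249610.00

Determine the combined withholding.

2256.26

Provincial Income Tax: taxable = 8720.00
  490.56 + 15.76% × (8720.00 − 5600.00) = 490.56 + 15.76% × 3120.00 = 982.27
Retirement Security Contribution: 7.4% × 8720.00 = 645.28
Solidarity Surcharge: YTD 249610.00 ≥ cap 230360.00 → 0.00
Health Levy: 7.21% × 8720.00 = 628.71
Total: 982.27 + 645.28 + 0.00 + 628.71 = 2256.26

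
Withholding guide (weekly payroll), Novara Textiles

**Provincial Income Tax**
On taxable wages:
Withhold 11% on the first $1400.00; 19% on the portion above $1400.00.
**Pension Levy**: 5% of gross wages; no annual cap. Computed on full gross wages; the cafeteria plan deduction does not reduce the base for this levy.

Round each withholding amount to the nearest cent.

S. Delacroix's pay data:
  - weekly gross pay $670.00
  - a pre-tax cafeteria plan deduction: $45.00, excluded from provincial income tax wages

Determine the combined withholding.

Provincial Income Tax: taxable = $670.00 − $45.00 = $625.00
  11% × $625.00 = $68.75
Pension Levy: 5% × $670.00 = $33.50
Total: $68.75 + $33.50 = $102.25

$102.25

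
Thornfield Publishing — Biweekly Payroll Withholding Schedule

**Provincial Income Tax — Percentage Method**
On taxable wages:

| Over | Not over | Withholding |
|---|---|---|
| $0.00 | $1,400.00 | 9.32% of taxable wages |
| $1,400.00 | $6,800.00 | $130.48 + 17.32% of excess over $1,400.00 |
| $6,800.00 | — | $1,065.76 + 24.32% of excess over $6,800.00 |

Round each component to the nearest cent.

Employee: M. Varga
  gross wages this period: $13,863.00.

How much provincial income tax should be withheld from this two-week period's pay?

$2,783.48

Provincial Income Tax: taxable = $13,863.00
  $1,065.76 + 24.32% × ($13,863.00 − $6,800.00) = $1,065.76 + 24.32% × $7,063.00 = $2,783.48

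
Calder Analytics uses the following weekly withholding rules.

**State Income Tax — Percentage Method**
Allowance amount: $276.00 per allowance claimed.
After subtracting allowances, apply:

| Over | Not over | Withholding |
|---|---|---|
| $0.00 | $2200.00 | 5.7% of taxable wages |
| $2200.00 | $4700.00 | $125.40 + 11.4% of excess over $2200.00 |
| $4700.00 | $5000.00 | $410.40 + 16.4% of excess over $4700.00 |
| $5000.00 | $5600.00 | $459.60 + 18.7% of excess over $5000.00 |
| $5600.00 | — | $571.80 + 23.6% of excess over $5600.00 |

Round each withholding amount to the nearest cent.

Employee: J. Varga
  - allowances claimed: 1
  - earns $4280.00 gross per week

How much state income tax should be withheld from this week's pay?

$331.06

State Income Tax: taxable = $4280.00 − 1×$276.00 = $4004.00
  $125.40 + 11.4% × ($4004.00 − $2200.00) = $125.40 + 11.4% × $1804.00 = $331.06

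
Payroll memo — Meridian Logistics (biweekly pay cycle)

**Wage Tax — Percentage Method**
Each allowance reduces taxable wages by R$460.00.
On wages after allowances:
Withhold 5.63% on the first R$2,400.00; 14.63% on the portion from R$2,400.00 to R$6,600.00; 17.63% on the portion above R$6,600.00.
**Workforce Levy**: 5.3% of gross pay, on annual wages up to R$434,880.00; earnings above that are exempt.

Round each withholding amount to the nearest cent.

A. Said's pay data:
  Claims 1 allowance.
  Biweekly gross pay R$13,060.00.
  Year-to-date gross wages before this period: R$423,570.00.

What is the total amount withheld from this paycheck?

R$2,406.81

Wage Tax: taxable = R$13,060.00 − 1×R$460.00 = R$12,600.00
  R$749.58 + 17.63% × (R$12,600.00 − R$6,600.00) = R$749.58 + 17.63% × R$6,000.00 = R$1,807.38
Workforce Levy: cap R$434,880.00 − YTD R$423,570.00 = R$11,310.00 subject; 5.3% × R$11,310.00 = R$599.43
Total: R$1,807.38 + R$599.43 = R$2,406.81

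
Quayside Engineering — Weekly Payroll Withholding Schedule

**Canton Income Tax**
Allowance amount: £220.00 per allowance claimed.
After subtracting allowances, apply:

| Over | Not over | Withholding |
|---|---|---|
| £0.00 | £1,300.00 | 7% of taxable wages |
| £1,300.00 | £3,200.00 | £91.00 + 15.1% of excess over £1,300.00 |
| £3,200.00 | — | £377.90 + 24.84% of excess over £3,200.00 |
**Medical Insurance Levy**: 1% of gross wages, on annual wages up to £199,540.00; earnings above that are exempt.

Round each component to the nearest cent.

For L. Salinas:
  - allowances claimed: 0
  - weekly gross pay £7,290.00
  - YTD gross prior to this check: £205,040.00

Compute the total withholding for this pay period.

£1,393.86

Canton Income Tax: taxable = £7,290.00
  £377.90 + 24.84% × (£7,290.00 − £3,200.00) = £377.90 + 24.84% × £4,090.00 = £1,393.86
Medical Insurance Levy: YTD £205,040.00 ≥ cap £199,540.00 → £0.00
Total: £1,393.86 + £0.00 = £1,393.86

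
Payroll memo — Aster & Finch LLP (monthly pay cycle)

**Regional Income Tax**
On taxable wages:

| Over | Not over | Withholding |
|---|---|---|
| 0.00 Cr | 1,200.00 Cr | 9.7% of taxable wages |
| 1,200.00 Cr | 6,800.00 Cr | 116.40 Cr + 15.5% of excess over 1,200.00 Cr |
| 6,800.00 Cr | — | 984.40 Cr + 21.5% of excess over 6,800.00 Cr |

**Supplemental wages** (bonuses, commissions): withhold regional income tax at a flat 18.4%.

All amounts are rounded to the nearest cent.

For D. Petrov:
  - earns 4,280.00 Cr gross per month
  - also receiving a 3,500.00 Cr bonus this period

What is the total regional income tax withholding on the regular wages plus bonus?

1,237.80 Cr

Regional Income Tax: taxable = 4,280.00 Cr
  116.40 Cr + 15.5% × (4,280.00 Cr − 1,200.00 Cr) = 116.40 Cr + 15.5% × 3,080.00 Cr = 593.80 Cr
Supplemental (18.4% flat on bonus): 18.4% × 3,500.00 Cr = 644.00 Cr
Total regional income tax: 593.80 Cr + 644.00 Cr = 1,237.80 Cr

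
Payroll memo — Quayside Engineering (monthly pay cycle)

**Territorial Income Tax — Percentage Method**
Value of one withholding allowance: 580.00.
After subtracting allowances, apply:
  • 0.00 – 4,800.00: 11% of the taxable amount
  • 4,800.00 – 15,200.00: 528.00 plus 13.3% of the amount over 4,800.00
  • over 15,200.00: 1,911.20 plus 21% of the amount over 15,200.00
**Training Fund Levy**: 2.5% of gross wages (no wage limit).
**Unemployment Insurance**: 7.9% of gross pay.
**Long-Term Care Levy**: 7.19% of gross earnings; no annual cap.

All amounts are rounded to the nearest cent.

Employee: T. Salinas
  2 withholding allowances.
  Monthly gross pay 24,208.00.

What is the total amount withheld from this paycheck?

Territorial Income Tax: taxable = 24,208.00 − 2×580.00 = 23,048.00
  1,911.20 + 21% × (23,048.00 − 15,200.00) = 1,911.20 + 21% × 7,848.00 = 3,559.28
Training Fund Levy: 2.5% × 24,208.00 = 605.20
Unemployment Insurance: 7.9% × 24,208.00 = 1,912.43
Long-Term Care Levy: 7.19% × 24,208.00 = 1,740.56
Total: 3,559.28 + 605.20 + 1,912.43 + 1,740.56 = 7,817.47

7,817.47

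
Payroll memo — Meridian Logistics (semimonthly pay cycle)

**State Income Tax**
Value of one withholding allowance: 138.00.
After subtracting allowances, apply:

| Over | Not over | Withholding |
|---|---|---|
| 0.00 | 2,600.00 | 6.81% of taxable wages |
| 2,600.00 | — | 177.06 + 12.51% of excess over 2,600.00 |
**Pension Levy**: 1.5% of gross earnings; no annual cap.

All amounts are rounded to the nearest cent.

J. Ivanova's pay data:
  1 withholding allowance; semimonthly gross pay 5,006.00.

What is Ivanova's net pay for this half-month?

4,470.12

State Income Tax: taxable = 5,006.00 − 1×138.00 = 4,868.00
  177.06 + 12.51% × (4,868.00 − 2,600.00) = 177.06 + 12.51% × 2,268.00 = 460.79
Pension Levy: 1.5% × 5,006.00 = 75.09
Total withheld: 460.79 + 75.09 = 535.88
Net pay: 5,006.00 − 535.88 = 4,470.12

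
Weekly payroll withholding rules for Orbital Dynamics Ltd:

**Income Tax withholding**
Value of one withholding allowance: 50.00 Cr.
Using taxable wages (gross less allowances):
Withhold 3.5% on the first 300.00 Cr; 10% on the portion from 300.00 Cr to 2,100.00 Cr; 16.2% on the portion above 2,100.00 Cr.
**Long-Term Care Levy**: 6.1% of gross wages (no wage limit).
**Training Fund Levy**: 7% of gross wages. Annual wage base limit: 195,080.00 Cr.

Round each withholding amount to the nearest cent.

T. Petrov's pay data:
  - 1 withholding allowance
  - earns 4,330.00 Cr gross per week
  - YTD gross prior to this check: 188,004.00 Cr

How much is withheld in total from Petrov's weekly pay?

1,110.89 Cr

Income Tax: taxable = 4,330.00 Cr − 1×50.00 Cr = 4,280.00 Cr
  190.50 Cr + 16.2% × (4,280.00 Cr − 2,100.00 Cr) = 190.50 Cr + 16.2% × 2,180.00 Cr = 543.66 Cr
Long-Term Care Levy: 6.1% × 4,330.00 Cr = 264.13 Cr
Training Fund Levy: 7% × 4,330.00 Cr = 303.10 Cr
Total: 543.66 Cr + 264.13 Cr + 303.10 Cr = 1,110.89 Cr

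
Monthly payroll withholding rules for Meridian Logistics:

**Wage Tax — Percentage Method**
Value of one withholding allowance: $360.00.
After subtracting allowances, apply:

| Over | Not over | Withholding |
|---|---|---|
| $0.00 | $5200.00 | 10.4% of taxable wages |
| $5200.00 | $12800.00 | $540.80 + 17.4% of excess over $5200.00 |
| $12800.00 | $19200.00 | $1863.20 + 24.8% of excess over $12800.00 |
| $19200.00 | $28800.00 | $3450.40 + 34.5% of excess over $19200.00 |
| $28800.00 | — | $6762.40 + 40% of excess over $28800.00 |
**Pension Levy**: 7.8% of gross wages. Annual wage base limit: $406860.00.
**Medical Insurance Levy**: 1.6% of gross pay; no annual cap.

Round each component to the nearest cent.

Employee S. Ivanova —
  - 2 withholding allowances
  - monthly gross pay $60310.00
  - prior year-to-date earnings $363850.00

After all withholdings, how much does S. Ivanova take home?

$36911.86

Wage Tax: taxable = $60310.00 − 2×$360.00 = $59590.00
  $6762.40 + 40% × ($59590.00 − $28800.00) = $6762.40 + 40% × $30790.00 = $19078.40
Pension Levy: cap $406860.00 − YTD $363850.00 = $43010.00 subject; 7.8% × $43010.00 = $3354.78
Medical Insurance Levy: 1.6% × $60310.00 = $964.96
Total withheld: $19078.40 + $3354.78 + $964.96 = $23398.14
Net pay: $60310.00 − $23398.14 = $36911.86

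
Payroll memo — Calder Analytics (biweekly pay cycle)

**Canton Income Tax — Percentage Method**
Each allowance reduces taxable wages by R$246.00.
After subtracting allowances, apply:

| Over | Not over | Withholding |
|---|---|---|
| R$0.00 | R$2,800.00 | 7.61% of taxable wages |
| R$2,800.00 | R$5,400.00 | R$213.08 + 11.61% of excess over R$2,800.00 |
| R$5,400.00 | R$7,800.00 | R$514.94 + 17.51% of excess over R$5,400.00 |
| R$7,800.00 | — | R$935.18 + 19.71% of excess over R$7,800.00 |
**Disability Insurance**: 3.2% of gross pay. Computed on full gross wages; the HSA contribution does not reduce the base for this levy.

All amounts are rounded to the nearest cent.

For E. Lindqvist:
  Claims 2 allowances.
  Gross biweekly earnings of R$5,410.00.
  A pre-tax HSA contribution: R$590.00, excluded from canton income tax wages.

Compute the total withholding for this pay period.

R$563.60

Canton Income Tax: taxable = R$5,410.00 − R$590.00 − 2×R$246.00 = R$4,328.00
  R$213.08 + 11.61% × (R$4,328.00 − R$2,800.00) = R$213.08 + 11.61% × R$1,528.00 = R$390.48
Disability Insurance: 3.2% × R$5,410.00 = R$173.12
Total: R$390.48 + R$173.12 = R$563.60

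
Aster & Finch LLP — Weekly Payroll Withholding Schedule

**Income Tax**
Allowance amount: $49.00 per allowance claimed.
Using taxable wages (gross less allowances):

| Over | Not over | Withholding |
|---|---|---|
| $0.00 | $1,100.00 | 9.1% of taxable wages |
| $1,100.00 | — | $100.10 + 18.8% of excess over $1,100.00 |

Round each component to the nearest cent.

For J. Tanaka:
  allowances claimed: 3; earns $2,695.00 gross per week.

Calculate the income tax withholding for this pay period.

$372.32

Income Tax: taxable = $2,695.00 − 3×$49.00 = $2,548.00
  $100.10 + 18.8% × ($2,548.00 − $1,100.00) = $100.10 + 18.8% × $1,448.00 = $372.32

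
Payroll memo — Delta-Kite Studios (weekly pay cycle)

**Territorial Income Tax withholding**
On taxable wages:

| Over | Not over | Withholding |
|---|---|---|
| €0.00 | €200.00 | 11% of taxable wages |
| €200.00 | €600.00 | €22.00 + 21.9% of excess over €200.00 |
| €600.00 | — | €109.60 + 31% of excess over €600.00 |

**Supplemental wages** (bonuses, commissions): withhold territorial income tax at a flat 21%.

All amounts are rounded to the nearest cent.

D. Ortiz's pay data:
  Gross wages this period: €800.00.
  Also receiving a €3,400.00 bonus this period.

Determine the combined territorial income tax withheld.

€885.60

Territorial Income Tax: taxable = €800.00
  €109.60 + 31% × (€800.00 − €600.00) = €109.60 + 31% × €200.00 = €171.60
Supplemental (21% flat on bonus): 21% × €3,400.00 = €714.00
Total territorial income tax: €171.60 + €714.00 = €885.60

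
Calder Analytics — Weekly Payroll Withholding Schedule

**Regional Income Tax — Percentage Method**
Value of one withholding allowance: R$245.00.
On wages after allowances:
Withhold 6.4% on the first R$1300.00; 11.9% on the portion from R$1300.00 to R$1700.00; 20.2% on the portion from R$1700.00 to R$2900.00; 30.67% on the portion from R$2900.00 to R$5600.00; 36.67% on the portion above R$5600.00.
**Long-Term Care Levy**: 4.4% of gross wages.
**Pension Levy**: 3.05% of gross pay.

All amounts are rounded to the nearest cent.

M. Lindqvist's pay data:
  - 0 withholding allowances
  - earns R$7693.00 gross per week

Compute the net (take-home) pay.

R$5151.08

Regional Income Tax: taxable = R$7693.00
  R$1201.29 + 36.67% × (R$7693.00 − R$5600.00) = R$1201.29 + 36.67% × R$2093.00 = R$1968.79
Long-Term Care Levy: 4.4% × R$7693.00 = R$338.49
Pension Levy: 3.05% × R$7693.00 = R$234.64
Total withheld: R$1968.79 + R$338.49 + R$234.64 = R$2541.92
Net pay: R$7693.00 − R$2541.92 = R$5151.08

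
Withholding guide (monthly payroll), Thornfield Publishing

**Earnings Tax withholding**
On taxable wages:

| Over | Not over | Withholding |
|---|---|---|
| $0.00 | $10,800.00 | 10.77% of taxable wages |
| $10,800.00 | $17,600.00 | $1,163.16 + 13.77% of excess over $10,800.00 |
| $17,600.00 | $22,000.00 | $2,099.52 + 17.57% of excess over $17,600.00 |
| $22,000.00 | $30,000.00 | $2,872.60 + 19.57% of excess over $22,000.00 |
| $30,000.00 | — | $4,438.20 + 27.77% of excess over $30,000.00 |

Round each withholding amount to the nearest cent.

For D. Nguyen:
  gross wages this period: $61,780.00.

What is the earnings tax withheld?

Earnings Tax: taxable = $61,780.00
  $4,438.20 + 27.77% × ($61,780.00 − $30,000.00) = $4,438.20 + 27.77% × $31,780.00 = $13,263.51

$13,263.51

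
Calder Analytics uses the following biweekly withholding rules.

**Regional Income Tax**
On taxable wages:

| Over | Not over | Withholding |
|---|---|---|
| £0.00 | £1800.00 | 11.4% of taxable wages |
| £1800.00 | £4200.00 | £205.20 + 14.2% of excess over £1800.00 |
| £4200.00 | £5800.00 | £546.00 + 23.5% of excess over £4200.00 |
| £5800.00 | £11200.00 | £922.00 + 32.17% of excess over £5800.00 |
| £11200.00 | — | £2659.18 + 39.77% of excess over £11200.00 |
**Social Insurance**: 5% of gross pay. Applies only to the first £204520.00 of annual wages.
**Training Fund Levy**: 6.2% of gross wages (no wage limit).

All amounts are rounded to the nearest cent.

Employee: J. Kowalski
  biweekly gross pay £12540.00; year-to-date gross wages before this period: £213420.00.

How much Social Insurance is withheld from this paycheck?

Social Insurance: YTD £213420.00 ≥ cap £204520.00 → £0.00

£0.00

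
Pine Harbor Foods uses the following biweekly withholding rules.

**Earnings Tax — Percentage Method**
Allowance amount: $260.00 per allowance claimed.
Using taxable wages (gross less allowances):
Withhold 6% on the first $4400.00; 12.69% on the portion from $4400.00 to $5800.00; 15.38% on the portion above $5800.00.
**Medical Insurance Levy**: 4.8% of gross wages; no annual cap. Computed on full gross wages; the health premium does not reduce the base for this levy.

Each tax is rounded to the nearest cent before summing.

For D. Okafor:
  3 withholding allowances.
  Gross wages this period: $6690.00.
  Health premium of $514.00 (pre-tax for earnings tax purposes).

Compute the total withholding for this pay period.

Earnings Tax: taxable = $6690.00 − $514.00 − 3×$260.00 = $5396.00
  $264.00 + 12.69% × ($5396.00 − $4400.00) = $264.00 + 12.69% × $996.00 = $390.39
Medical Insurance Levy: 4.8% × $6690.00 = $321.12
Total: $390.39 + $321.12 = $711.51

$711.51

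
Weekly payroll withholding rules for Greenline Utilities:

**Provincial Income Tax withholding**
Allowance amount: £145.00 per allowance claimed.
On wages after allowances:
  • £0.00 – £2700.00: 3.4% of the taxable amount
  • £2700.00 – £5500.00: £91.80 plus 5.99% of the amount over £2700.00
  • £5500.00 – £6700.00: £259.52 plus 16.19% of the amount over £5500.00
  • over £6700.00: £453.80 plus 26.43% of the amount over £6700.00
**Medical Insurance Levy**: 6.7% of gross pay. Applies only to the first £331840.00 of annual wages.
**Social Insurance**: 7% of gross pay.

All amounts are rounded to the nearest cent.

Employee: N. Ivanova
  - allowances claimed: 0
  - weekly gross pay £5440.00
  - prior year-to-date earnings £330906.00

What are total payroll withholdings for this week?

£699.31

Provincial Income Tax: taxable = £5440.00
  £91.80 + 5.99% × (£5440.00 − £2700.00) = £91.80 + 5.99% × £2740.00 = £255.93
Medical Insurance Levy: cap £331840.00 − YTD £330906.00 = £934.00 subject; 6.7% × £934.00 = £62.58
Social Insurance: 7% × £5440.00 = £380.80
Total: £255.93 + £62.58 + £380.80 = £699.31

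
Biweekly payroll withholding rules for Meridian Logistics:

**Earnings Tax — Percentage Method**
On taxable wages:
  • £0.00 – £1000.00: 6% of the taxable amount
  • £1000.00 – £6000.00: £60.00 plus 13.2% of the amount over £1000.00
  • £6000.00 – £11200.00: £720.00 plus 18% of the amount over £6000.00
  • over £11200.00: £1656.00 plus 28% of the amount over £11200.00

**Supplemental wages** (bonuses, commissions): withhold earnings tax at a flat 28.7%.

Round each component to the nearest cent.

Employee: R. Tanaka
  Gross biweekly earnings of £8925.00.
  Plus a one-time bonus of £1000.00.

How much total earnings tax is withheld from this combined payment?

£1533.50

Earnings Tax: taxable = £8925.00
  £720.00 + 18% × (£8925.00 − £6000.00) = £720.00 + 18% × £2925.00 = £1246.50
Supplemental (28.7% flat on bonus): 28.7% × £1000.00 = £287.00
Total earnings tax: £1246.50 + £287.00 = £1533.50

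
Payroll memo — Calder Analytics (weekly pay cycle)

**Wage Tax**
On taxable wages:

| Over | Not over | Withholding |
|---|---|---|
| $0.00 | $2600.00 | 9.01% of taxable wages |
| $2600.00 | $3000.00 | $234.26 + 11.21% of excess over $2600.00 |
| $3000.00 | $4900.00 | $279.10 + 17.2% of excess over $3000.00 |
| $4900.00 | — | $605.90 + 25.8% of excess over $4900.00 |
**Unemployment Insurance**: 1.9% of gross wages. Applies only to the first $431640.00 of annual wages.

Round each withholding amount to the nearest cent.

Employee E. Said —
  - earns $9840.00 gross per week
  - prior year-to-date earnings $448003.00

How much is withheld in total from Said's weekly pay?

Wage Tax: taxable = $9840.00
  $605.90 + 25.8% × ($9840.00 − $4900.00) = $605.90 + 25.8% × $4940.00 = $1880.42
Unemployment Insurance: YTD $448003.00 ≥ cap $431640.00 → $0.00
Total: $1880.42 + $0.00 = $1880.42

$1880.42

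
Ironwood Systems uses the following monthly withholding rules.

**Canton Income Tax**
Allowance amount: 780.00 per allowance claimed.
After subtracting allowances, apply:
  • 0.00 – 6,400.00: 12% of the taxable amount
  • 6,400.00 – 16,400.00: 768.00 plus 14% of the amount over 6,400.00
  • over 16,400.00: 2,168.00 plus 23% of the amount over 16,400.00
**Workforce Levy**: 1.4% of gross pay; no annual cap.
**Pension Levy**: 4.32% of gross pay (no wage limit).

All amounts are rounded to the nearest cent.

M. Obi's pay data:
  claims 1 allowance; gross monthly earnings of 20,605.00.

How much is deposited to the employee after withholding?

16,470.64

Canton Income Tax: taxable = 20,605.00 − 1×780.00 = 19,825.00
  2,168.00 + 23% × (19,825.00 − 16,400.00) = 2,168.00 + 23% × 3,425.00 = 2,955.75
Workforce Levy: 1.4% × 20,605.00 = 288.47
Pension Levy: 4.32% × 20,605.00 = 890.14
Total withheld: 2,955.75 + 288.47 + 890.14 = 4,134.36
Net pay: 20,605.00 − 4,134.36 = 16,470.64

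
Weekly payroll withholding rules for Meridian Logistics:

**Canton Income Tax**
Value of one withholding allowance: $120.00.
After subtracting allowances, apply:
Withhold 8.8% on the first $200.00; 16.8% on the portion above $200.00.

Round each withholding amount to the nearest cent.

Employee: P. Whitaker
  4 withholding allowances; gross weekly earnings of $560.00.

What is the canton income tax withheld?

Canton Income Tax: taxable = $560.00 − 4×$120.00 = $80.00
  8.8% × $80.00 = $7.04

$7.04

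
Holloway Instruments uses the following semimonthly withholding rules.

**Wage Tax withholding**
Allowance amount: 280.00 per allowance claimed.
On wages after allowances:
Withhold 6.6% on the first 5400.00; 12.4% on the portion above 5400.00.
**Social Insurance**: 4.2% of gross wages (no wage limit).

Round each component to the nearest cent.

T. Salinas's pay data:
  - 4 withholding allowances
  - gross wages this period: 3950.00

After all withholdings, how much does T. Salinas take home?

Wage Tax: taxable = 3950.00 − 4×280.00 = 2830.00
  6.6% × 2830.00 = 186.78
Social Insurance: 4.2% × 3950.00 = 165.90
Total withheld: 186.78 + 165.90 = 352.68
Net pay: 3950.00 − 352.68 = 3597.32

3597.32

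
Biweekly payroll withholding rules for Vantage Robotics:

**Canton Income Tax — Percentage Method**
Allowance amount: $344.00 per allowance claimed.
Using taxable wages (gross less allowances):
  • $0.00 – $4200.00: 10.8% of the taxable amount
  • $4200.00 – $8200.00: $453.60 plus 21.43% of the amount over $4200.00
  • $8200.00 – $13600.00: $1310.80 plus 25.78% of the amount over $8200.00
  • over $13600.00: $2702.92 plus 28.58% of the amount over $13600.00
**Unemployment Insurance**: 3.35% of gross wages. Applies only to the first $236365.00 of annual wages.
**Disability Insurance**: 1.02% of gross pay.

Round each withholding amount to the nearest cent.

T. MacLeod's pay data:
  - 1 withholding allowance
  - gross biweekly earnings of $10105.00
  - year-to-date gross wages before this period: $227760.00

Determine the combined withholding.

$2104.57

Canton Income Tax: taxable = $10105.00 − 1×$344.00 = $9761.00
  $1310.80 + 25.78% × ($9761.00 − $8200.00) = $1310.80 + 25.78% × $1561.00 = $1713.23
Unemployment Insurance: cap $236365.00 − YTD $227760.00 = $8605.00 subject; 3.35% × $8605.00 = $288.27
Disability Insurance: 1.02% × $10105.00 = $103.07
Total: $1713.23 + $288.27 + $103.07 = $2104.57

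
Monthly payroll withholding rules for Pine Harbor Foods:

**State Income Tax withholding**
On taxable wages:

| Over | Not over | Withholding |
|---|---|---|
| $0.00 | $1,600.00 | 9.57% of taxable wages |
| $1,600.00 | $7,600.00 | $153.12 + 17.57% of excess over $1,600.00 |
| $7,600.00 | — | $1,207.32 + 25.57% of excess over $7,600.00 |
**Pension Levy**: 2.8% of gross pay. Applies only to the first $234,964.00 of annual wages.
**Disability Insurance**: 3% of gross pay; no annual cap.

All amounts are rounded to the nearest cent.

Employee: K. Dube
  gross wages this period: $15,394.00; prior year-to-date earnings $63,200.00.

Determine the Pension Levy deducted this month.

$431.03

Pension Levy: 2.8% × $15,394.00 = $431.03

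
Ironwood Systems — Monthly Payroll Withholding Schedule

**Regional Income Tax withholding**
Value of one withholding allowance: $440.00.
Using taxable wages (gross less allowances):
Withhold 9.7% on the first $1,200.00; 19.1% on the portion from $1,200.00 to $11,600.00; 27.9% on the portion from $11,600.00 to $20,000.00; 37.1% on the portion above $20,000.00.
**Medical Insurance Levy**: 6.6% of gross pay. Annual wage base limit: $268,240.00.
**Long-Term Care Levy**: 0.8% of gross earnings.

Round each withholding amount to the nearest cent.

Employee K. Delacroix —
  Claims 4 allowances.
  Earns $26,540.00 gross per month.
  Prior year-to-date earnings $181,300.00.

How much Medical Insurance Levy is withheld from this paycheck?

Medical Insurance Levy: 6.6% × $26,540.00 = $1,751.64

$1,751.64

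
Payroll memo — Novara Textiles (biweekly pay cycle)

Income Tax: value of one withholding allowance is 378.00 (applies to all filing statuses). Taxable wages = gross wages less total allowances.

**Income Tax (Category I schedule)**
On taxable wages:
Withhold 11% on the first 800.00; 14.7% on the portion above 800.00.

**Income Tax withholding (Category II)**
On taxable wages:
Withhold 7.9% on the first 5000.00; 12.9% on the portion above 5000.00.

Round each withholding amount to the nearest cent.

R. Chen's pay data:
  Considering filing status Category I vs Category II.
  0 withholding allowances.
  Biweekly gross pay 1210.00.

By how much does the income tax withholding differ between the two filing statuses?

Income Tax (Category I): taxable = 1210.00
  88.00 + 14.7% × (1210.00 − 800.00) = 88.00 + 14.7% × 410.00 = 148.27
Income Tax (Category II): taxable = 1210.00
  7.9% × 1210.00 = 95.59
Difference: |148.27 − 95.59| = 52.68 (higher under Category I)

52.68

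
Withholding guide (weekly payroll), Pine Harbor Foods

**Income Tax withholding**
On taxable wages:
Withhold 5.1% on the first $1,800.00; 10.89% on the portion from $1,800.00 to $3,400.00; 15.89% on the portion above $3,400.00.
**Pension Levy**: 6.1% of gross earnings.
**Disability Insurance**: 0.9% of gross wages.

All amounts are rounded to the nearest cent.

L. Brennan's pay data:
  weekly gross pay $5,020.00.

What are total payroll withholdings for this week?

$874.86

Income Tax: taxable = $5,020.00
  $266.04 + 15.89% × ($5,020.00 − $3,400.00) = $266.04 + 15.89% × $1,620.00 = $523.46
Pension Levy: 6.1% × $5,020.00 = $306.22
Disability Insurance: 0.9% × $5,020.00 = $45.18
Total: $523.46 + $306.22 + $45.18 = $874.86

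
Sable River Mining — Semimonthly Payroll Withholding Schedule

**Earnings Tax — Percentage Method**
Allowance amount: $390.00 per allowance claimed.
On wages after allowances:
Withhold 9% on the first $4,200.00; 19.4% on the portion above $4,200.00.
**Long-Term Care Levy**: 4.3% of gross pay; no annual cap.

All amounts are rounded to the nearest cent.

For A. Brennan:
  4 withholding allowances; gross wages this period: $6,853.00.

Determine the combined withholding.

Earnings Tax: taxable = $6,853.00 − 4×$390.00 = $5,293.00
  $378.00 + 19.4% × ($5,293.00 − $4,200.00) = $378.00 + 19.4% × $1,093.00 = $590.04
Long-Term Care Levy: 4.3% × $6,853.00 = $294.68
Total: $590.04 + $294.68 = $884.72

$884.72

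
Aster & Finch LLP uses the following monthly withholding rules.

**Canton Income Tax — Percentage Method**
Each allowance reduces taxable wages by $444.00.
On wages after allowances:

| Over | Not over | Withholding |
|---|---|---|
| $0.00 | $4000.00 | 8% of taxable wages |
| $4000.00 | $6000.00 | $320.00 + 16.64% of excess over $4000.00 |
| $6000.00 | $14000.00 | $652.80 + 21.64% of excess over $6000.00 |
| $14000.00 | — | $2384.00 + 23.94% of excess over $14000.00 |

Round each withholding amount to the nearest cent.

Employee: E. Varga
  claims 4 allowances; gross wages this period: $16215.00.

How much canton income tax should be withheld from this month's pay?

Canton Income Tax: taxable = $16215.00 − 4×$444.00 = $14439.00
  $2384.00 + 23.94% × ($14439.00 − $14000.00) = $2384.00 + 23.94% × $439.00 = $2489.10

$2489.10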